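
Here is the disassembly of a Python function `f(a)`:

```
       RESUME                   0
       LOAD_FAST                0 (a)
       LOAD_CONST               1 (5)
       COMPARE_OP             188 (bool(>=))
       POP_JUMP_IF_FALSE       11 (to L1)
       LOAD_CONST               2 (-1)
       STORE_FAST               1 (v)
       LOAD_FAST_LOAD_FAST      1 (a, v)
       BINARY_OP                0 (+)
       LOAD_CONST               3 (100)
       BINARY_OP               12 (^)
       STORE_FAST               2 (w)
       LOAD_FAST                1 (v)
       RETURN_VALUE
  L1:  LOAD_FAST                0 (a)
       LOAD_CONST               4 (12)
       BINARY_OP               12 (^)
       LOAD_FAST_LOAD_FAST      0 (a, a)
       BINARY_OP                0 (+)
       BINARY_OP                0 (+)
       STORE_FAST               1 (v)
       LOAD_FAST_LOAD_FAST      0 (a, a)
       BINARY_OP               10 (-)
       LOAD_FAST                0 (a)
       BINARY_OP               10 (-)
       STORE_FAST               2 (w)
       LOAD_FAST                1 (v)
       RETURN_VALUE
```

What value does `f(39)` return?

LOAD_FAST a → push 39. Stack: [39]
LOAD_CONST → push 5. Stack: [39, 5]
COMPARE_OP bool(>=) → 39 vs 5 = True. Stack: [True]
POP_JUMP_IF_FALSE → pop True; no jump. Stack: []
LOAD_CONST → push -1. Stack: [-1]
STORE_FAST v → v=-1. Stack: []
LOAD_FAST_LOAD_FAST a,v → push 39,-1. Stack: [39, -1]
BINARY_OP + → 39 + -1 = 38. Stack: [38]
LOAD_CONST → push 100. Stack: [38, 100]
BINARY_OP ^ → 38 ^ 100 = 66. Stack: [66]
STORE_FAST w → w=66. Stack: []
LOAD_FAST v → push -1. Stack: [-1]
RETURN_VALUE → return -1.

-1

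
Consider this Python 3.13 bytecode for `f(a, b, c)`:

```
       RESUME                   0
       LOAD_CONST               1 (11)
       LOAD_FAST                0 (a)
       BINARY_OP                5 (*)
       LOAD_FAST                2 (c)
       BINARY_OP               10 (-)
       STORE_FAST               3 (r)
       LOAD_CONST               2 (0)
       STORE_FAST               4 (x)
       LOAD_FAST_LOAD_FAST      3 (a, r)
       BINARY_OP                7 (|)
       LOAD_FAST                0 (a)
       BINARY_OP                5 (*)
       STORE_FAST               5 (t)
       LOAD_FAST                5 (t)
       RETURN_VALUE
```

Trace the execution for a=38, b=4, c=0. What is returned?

LOAD_CONST → push 11. Stack: [11]
LOAD_FAST a → push 38. Stack: [11, 38]
BINARY_OP * → 11 * 38 = 418. Stack: [418]
LOAD_FAST c → push 0. Stack: [418, 0]
BINARY_OP - → 418 - 0 = 418. Stack: [418]
STORE_FAST r → r=418. Stack: []
LOAD_CONST → push 0. Stack: [0]
STORE_FAST x → x=0. Stack: []
LOAD_FAST_LOAD_FAST a,r → push 38,418. Stack: [38, 418]
BINARY_OP | → 38 | 418 = 422. Stack: [422]
LOAD_FAST a → push 38. Stack: [422, 38]
BINARY_OP * → 422 * 38 = 16036. Stack: [16036]
STORE_FAST t → t=16036. Stack: []
LOAD_FAST t → push 16036. Stack: [16036]
RETURN_VALUE → return 16036.

16036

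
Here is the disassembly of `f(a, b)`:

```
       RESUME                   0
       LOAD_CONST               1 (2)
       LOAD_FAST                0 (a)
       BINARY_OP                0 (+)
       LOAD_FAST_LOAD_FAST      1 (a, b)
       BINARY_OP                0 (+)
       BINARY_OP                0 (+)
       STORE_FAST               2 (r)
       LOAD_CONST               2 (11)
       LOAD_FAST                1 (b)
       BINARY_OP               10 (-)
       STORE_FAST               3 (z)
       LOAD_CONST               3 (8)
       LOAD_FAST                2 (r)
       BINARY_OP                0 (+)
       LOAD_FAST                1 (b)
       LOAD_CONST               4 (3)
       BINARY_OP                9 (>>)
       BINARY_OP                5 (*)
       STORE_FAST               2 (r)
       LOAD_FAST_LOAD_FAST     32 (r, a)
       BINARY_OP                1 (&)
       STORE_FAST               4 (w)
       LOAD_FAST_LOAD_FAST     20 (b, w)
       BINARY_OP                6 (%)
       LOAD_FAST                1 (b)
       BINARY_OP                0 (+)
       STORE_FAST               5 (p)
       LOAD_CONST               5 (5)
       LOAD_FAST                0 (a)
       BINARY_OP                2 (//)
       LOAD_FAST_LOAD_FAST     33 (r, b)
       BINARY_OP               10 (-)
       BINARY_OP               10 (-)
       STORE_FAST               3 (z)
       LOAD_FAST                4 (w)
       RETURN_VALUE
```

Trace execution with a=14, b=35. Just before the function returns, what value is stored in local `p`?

LOAD_CONST → push 2. Stack: [2]
LOAD_FAST a → push 14. Stack: [2, 14]
BINARY_OP + → 2 + 14 = 16. Stack: [16]
LOAD_FAST_LOAD_FAST a,b → push 14,35. Stack: [16, 14, 35]
BINARY_OP + → 14 + 35 = 49. Stack: [16, 49]
BINARY_OP + → 16 + 49 = 65. Stack: [65]
STORE_FAST r → r=65. Stack: []
LOAD_CONST → push 11. Stack: [11]
LOAD_FAST b → push 35. Stack: [11, 35]
BINARY_OP - → 11 - 35 = -24. Stack: [-24]
STORE_FAST z → z=-24. Stack: []
LOAD_CONST → push 8. Stack: [8]
LOAD_FAST r → push 65. Stack: [8, 65]
BINARY_OP + → 8 + 65 = 73. Stack: [73]
LOAD_FAST b → push 35. Stack: [73, 35]
LOAD_CONST → push 3. Stack: [73, 35, 3]
BINARY_OP >> → 35 >> 3 = 4. Stack: [73, 4]
BINARY_OP * → 73 * 4 = 292. Stack: [292]
STORE_FAST r → r=292. Stack: []
LOAD_FAST_LOAD_FAST r,a → push 292,14. Stack: [292, 14]
BINARY_OP & → 292 & 14 = 4. Stack: [4]
STORE_FAST w → w=4. Stack: []
LOAD_FAST_LOAD_FAST b,w → push 35,4. Stack: [35, 4]
BINARY_OP % → 35 % 4 = 3. Stack: [3]
LOAD_FAST b → push 35. Stack: [3, 35]
BINARY_OP + → 3 + 35 = 38. Stack: [38]
STORE_FAST p → p=38. Stack: []
LOAD_CONST → push 5. Stack: [5]
LOAD_FAST a → push 14. Stack: [5, 14]
BINARY_OP // → 5 // 14 = 0. Stack: [0]
LOAD_FAST_LOAD_FAST r,b → push 292,35. Stack: [0, 292, 35]
BINARY_OP - → 292 - 35 = 257. Stack: [0, 257]
BINARY_OP - → 0 - 257 = -257. Stack: [-257]
STORE_FAST z → z=-257. Stack: []
LOAD_FAST w → push 4. Stack: [4]
RETURN_VALUE → return 4.

38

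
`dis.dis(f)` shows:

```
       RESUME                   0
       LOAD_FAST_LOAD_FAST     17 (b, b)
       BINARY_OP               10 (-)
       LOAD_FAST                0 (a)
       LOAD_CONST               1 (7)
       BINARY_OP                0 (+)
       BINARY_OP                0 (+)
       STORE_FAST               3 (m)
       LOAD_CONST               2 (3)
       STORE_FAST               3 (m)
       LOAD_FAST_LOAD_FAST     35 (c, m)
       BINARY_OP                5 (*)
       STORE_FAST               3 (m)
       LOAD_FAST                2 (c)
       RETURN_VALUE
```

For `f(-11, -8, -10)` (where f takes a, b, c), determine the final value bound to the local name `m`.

-30

LOAD_FAST_LOAD_FAST b,b → push -8,-8. Stack: [-8, -8]
BINARY_OP - → -8 - -8 = 0. Stack: [0]
LOAD_FAST a → push -11. Stack: [0, -11]
LOAD_CONST → push 7. Stack: [0, -11, 7]
BINARY_OP + → -11 + 7 = -4. Stack: [0, -4]
BINARY_OP + → 0 + -4 = -4. Stack: [-4]
STORE_FAST m → m=-4. Stack: []
LOAD_CONST → push 3. Stack: [3]
STORE_FAST m → m=3. Stack: []
LOAD_FAST_LOAD_FAST c,m → push -10,3. Stack: [-10, 3]
BINARY_OP * → -10 * 3 = -30. Stack: [-30]
STORE_FAST m → m=-30. Stack: []
LOAD_FAST c → push -10. Stack: [-10]
RETURN_VALUE → return -10.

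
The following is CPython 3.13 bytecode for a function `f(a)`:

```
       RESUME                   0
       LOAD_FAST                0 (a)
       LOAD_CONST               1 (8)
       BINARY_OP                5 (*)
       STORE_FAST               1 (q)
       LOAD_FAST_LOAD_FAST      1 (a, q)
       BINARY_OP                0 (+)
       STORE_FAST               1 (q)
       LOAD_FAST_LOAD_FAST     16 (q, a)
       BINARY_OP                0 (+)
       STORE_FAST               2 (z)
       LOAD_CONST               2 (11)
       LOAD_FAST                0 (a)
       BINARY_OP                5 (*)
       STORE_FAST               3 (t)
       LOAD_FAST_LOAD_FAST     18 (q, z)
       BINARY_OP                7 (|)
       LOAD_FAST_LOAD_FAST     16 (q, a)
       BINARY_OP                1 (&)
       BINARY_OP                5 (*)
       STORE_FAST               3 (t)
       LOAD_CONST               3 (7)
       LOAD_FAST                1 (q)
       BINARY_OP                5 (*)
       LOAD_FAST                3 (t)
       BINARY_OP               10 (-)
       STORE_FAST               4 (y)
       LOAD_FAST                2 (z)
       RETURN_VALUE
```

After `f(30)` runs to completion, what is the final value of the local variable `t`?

LOAD_FAST a → push 30. Stack: [30]
LOAD_CONST → push 8. Stack: [30, 8]
BINARY_OP * → 30 * 8 = 240. Stack: [240]
STORE_FAST q → q=240. Stack: []
LOAD_FAST_LOAD_FAST a,q → push 30,240. Stack: [30, 240]
BINARY_OP + → 30 + 240 = 270. Stack: [270]
STORE_FAST q → q=270. Stack: []
LOAD_FAST_LOAD_FAST q,a → push 270,30. Stack: [270, 30]
BINARY_OP + → 270 + 30 = 300. Stack: [300]
STORE_FAST z → z=300. Stack: []
LOAD_CONST → push 11. Stack: [11]
LOAD_FAST a → push 30. Stack: [11, 30]
BINARY_OP * → 11 * 30 = 330. Stack: [330]
STORE_FAST t → t=330. Stack: []
LOAD_FAST_LOAD_FAST q,z → push 270,300. Stack: [270, 300]
BINARY_OP | → 270 | 300 = 302. Stack: [302]
LOAD_FAST_LOAD_FAST q,a → push 270,30. Stack: [302, 270, 30]
BINARY_OP & → 270 & 30 = 14. Stack: [302, 14]
BINARY_OP * → 302 * 14 = 4228. Stack: [4228]
STORE_FAST t → t=4228. Stack: []
LOAD_CONST → push 7. Stack: [7]
LOAD_FAST q → push 270. Stack: [7, 270]
BINARY_OP * → 7 * 270 = 1890. Stack: [1890]
LOAD_FAST t → push 4228. Stack: [1890, 4228]
BINARY_OP - → 1890 - 4228 = -2338. Stack: [-2338]
STORE_FAST y → y=-2338. Stack: []
LOAD_FAST z → push 300. Stack: [300]
RETURN_VALUE → return 300.

4228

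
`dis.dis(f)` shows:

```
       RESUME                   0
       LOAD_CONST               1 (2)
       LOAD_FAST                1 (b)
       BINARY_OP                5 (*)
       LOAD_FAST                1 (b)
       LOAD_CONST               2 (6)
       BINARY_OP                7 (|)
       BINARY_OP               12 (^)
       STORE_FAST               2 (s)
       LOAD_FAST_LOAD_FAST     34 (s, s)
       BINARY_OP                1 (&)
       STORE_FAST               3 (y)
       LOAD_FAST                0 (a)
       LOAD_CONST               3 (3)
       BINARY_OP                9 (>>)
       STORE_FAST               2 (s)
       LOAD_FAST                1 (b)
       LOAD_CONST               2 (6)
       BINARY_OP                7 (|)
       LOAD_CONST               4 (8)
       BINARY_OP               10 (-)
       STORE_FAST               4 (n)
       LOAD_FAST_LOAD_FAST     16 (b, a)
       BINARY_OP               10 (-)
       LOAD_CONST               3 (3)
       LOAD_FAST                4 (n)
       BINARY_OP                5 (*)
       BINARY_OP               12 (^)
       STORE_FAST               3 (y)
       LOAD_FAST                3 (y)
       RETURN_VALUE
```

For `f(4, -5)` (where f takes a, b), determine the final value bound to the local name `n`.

LOAD_CONST → push 2. Stack: [2]
LOAD_FAST b → push -5. Stack: [2, -5]
BINARY_OP * → 2 * -5 = -10. Stack: [-10]
LOAD_FAST b → push -5. Stack: [-10, -5]
LOAD_CONST → push 6. Stack: [-10, -5, 6]
BINARY_OP | → -5 | 6 = -1. Stack: [-10, -1]
BINARY_OP ^ → -10 ^ -1 = 9. Stack: [9]
STORE_FAST s → s=9. Stack: []
LOAD_FAST_LOAD_FAST s,s → push 9,9. Stack: [9, 9]
BINARY_OP & → 9 & 9 = 9. Stack: [9]
STORE_FAST y → y=9. Stack: []
LOAD_FAST a → push 4. Stack: [4]
LOAD_CONST → push 3. Stack: [4, 3]
BINARY_OP >> → 4 >> 3 = 0. Stack: [0]
STORE_FAST s → s=0. Stack: []
LOAD_FAST b → push -5. Stack: [-5]
LOAD_CONST → push 6. Stack: [-5, 6]
BINARY_OP | → -5 | 6 = -1. Stack: [-1]
LOAD_CONST → push 8. Stack: [-1, 8]
BINARY_OP - → -1 - 8 = -9. Stack: [-9]
STORE_FAST n → n=-9. Stack: []
LOAD_FAST_LOAD_FAST b,a → push -5,4. Stack: [-5, 4]
BINARY_OP - → -5 - 4 = -9. Stack: [-9]
LOAD_CONST → push 3. Stack: [-9, 3]
LOAD_FAST n → push -9. Stack: [-9, 3, -9]
BINARY_OP * → 3 * -9 = -27. Stack: [-9, -27]
BINARY_OP ^ → -9 ^ -27 = 18. Stack: [18]
STORE_FAST y → y=18. Stack: []
LOAD_FAST y → push 18. Stack: [18]
RETURN_VALUE → return 18.

-9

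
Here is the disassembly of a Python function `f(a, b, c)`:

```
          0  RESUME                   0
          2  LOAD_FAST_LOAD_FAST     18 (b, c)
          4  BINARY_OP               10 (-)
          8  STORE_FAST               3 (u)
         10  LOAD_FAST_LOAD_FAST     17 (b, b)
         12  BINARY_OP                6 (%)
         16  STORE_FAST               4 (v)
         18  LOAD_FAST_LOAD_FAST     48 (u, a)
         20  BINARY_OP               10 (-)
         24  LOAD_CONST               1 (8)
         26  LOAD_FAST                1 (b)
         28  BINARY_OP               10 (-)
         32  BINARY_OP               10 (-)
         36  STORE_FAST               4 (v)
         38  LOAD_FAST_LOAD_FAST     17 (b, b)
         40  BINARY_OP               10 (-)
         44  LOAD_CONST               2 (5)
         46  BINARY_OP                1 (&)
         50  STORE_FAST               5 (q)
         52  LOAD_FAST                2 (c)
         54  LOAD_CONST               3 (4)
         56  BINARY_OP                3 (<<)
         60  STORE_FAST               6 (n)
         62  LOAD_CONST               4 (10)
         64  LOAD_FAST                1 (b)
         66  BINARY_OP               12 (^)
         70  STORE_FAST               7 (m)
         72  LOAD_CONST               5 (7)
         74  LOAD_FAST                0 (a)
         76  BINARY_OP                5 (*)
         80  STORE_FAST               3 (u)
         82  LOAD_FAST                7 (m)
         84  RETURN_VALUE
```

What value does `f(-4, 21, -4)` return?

LOAD_FAST_LOAD_FAST b,c → push 21,-4. Stack: [21, -4]
BINARY_OP - → 21 - -4 = 25. Stack: [25]
STORE_FAST u → u=25. Stack: []
LOAD_FAST_LOAD_FAST b,b → push 21,21. Stack: [21, 21]
BINARY_OP % → 21 % 21 = 0. Stack: [0]
STORE_FAST v → v=0. Stack: []
LOAD_FAST_LOAD_FAST u,a → push 25,-4. Stack: [25, -4]
BINARY_OP - → 25 - -4 = 29. Stack: [29]
LOAD_CONST → push 8. Stack: [29, 8]
LOAD_FAST b → push 21. Stack: [29, 8, 21]
BINARY_OP - → 8 - 21 = -13. Stack: [29, -13]
BINARY_OP - → 29 - -13 = 42. Stack: [42]
STORE_FAST v → v=42. Stack: []
LOAD_FAST_LOAD_FAST b,b → push 21,21. Stack: [21, 21]
BINARY_OP - → 21 - 21 = 0. Stack: [0]
LOAD_CONST → push 5. Stack: [0, 5]
BINARY_OP & → 0 & 5 = 0. Stack: [0]
STORE_FAST q → q=0. Stack: []
LOAD_FAST c → push -4. Stack: [-4]
LOAD_CONST → push 4. Stack: [-4, 4]
BINARY_OP << → -4 << 4 = -64. Stack: [-64]
STORE_FAST n → n=-64. Stack: []
LOAD_CONST → push 10. Stack: [10]
LOAD_FAST b → push 21. Stack: [10, 21]
BINARY_OP ^ → 10 ^ 21 = 31. Stack: [31]
STORE_FAST m → m=31. Stack: []
LOAD_CONST → push 7. Stack: [7]
LOAD_FAST a → push -4. Stack: [7, -4]
BINARY_OP * → 7 * -4 = -28. Stack: [-28]
STORE_FAST u → u=-28. Stack: []
LOAD_FAST m → push 31. Stack: [31]
RETURN_VALUE → return 31.

31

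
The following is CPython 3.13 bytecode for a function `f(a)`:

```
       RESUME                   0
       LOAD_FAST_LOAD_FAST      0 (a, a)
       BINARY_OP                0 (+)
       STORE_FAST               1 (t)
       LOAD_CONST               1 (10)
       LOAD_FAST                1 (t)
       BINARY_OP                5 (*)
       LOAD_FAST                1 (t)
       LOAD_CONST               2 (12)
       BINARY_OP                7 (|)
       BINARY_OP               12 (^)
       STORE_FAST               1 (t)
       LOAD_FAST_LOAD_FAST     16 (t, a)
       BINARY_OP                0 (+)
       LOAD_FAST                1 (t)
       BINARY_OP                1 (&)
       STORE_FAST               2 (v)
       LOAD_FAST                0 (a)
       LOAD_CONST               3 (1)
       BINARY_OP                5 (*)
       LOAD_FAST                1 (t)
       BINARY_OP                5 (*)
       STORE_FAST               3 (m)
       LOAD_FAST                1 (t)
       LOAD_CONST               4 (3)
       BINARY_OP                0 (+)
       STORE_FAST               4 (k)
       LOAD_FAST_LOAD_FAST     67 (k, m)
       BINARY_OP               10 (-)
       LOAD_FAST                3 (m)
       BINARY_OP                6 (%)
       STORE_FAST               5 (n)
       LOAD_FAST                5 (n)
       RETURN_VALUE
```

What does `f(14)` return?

263

LOAD_FAST_LOAD_FAST a,a → push 14,14. Stack: [14, 14]
BINARY_OP + → 14 + 14 = 28. Stack: [28]
STORE_FAST t → t=28. Stack: []
LOAD_CONST → push 10. Stack: [10]
LOAD_FAST t → push 28. Stack: [10, 28]
BINARY_OP * → 10 * 28 = 280. Stack: [280]
LOAD_FAST t → push 28. Stack: [280, 28]
LOAD_CONST → push 12. Stack: [280, 28, 12]
BINARY_OP | → 28 | 12 = 28. Stack: [280, 28]
BINARY_OP ^ → 280 ^ 28 = 260. Stack: [260]
STORE_FAST t → t=260. Stack: []
LOAD_FAST_LOAD_FAST t,a → push 260,14. Stack: [260, 14]
BINARY_OP + → 260 + 14 = 274. Stack: [274]
LOAD_FAST t → push 260. Stack: [274, 260]
BINARY_OP & → 274 & 260 = 256. Stack: [256]
STORE_FAST v → v=256. Stack: []
LOAD_FAST a → push 14. Stack: [14]
LOAD_CONST → push 1. Stack: [14, 1]
BINARY_OP * → 14 * 1 = 14. Stack: [14]
LOAD_FAST t → push 260. Stack: [14, 260]
BINARY_OP * → 14 * 260 = 3640. Stack: [3640]
STORE_FAST m → m=3640. Stack: []
LOAD_FAST t → push 260. Stack: [260]
LOAD_CONST → push 3. Stack: [260, 3]
BINARY_OP + → 260 + 3 = 263. Stack: [263]
STORE_FAST k → k=263. Stack: []
LOAD_FAST_LOAD_FAST k,m → push 263,3640. Stack: [263, 3640]
BINARY_OP - → 263 - 3640 = -3377. Stack: [-3377]
LOAD_FAST m → push 3640. Stack: [-3377, 3640]
BINARY_OP % → -3377 % 3640 = 263. Stack: [263]
STORE_FAST n → n=263. Stack: []
LOAD_FAST n → push 263. Stack: [263]
RETURN_VALUE → return 263.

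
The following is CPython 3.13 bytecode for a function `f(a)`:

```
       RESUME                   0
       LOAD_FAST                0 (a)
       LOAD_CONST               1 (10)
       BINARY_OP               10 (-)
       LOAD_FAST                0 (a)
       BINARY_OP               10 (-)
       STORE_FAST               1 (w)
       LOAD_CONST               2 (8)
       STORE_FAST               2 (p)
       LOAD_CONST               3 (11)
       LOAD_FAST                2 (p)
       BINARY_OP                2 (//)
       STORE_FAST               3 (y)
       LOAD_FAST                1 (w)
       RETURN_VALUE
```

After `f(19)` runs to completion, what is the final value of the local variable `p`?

8

LOAD_FAST a → push 19. Stack: [19]
LOAD_CONST → push 10. Stack: [19, 10]
BINARY_OP - → 19 - 10 = 9. Stack: [9]
LOAD_FAST a → push 19. Stack: [9, 19]
BINARY_OP - → 9 - 19 = -10. Stack: [-10]
STORE_FAST w → w=-10. Stack: []
LOAD_CONST → push 8. Stack: [8]
STORE_FAST p → p=8. Stack: []
LOAD_CONST → push 11. Stack: [11]
LOAD_FAST p → push 8. Stack: [11, 8]
BINARY_OP // → 11 // 8 = 1. Stack: [1]
STORE_FAST y → y=1. Stack: []
LOAD_FAST w → push -10. Stack: [-10]
RETURN_VALUE → return -10.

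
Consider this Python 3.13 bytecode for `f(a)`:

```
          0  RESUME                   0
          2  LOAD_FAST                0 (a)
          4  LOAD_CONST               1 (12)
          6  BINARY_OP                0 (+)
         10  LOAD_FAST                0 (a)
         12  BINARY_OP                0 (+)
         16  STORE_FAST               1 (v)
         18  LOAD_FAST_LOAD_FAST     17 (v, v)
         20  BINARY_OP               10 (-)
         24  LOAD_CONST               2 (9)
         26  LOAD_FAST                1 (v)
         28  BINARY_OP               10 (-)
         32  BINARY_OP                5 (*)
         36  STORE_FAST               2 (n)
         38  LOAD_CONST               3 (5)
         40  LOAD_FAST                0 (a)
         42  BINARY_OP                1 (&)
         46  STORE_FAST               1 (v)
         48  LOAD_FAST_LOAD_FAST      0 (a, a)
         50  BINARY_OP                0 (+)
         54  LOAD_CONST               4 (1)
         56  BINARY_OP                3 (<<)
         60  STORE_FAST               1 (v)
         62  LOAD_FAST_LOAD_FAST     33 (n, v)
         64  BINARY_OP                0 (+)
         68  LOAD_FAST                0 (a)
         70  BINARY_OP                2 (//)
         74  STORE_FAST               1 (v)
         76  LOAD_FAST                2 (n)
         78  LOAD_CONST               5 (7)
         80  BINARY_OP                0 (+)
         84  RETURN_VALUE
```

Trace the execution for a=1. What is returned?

7

LOAD_FAST a → push 1. Stack: [1]
LOAD_CONST → push 12. Stack: [1, 12]
BINARY_OP + → 1 + 12 = 13. Stack: [13]
LOAD_FAST a → push 1. Stack: [13, 1]
BINARY_OP + → 13 + 1 = 14. Stack: [14]
STORE_FAST v → v=14. Stack: []
LOAD_FAST_LOAD_FAST v,v → push 14,14. Stack: [14, 14]
BINARY_OP - → 14 - 14 = 0. Stack: [0]
LOAD_CONST → push 9. Stack: [0, 9]
LOAD_FAST v → push 14. Stack: [0, 9, 14]
BINARY_OP - → 9 - 14 = -5. Stack: [0, -5]
BINARY_OP * → 0 * -5 = 0. Stack: [0]
STORE_FAST n → n=0. Stack: []
LOAD_CONST → push 5. Stack: [5]
LOAD_FAST a → push 1. Stack: [5, 1]
BINARY_OP & → 5 & 1 = 1. Stack: [1]
STORE_FAST v → v=1. Stack: []
LOAD_FAST_LOAD_FAST a,a → push 1,1. Stack: [1, 1]
BINARY_OP + → 1 + 1 = 2. Stack: [2]
LOAD_CONST → push 1. Stack: [2, 1]
BINARY_OP << → 2 << 1 = 4. Stack: [4]
STORE_FAST v → v=4. Stack: []
LOAD_FAST_LOAD_FAST n,v → push 0,4. Stack: [0, 4]
BINARY_OP + → 0 + 4 = 4. Stack: [4]
LOAD_FAST a → push 1. Stack: [4, 1]
BINARY_OP // → 4 // 1 = 4. Stack: [4]
STORE_FAST v → v=4. Stack: []
LOAD_FAST n → push 0. Stack: [0]
LOAD_CONST → push 7. Stack: [0, 7]
BINARY_OP + → 0 + 7 = 7. Stack: [7]
RETURN_VALUE → return 7.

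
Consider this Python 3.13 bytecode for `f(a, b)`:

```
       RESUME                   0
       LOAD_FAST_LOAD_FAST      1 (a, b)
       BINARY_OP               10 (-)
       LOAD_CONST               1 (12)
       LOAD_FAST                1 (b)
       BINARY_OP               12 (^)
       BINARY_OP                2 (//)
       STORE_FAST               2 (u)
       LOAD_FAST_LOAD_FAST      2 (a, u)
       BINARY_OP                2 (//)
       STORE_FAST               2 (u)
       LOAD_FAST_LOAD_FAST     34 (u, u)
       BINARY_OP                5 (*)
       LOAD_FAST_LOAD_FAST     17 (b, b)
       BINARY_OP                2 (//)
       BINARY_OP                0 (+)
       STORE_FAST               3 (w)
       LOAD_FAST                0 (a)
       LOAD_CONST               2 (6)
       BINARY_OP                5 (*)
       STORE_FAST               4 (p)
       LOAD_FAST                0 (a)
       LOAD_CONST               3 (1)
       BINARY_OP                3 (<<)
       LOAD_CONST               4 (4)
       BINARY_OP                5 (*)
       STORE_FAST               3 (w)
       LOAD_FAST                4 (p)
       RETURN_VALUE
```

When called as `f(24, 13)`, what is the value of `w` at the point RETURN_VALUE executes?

192

LOAD_FAST_LOAD_FAST a,b → push 24,13. Stack: [24, 13]
BINARY_OP - → 24 - 13 = 11. Stack: [11]
LOAD_CONST → push 12. Stack: [11, 12]
LOAD_FAST b → push 13. Stack: [11, 12, 13]
BINARY_OP ^ → 12 ^ 13 = 1. Stack: [11, 1]
BINARY_OP // → 11 // 1 = 11. Stack: [11]
STORE_FAST u → u=11. Stack: []
LOAD_FAST_LOAD_FAST a,u → push 24,11. Stack: [24, 11]
BINARY_OP // → 24 // 11 = 2. Stack: [2]
STORE_FAST u → u=2. Stack: []
LOAD_FAST_LOAD_FAST u,u → push 2,2. Stack: [2, 2]
BINARY_OP * → 2 * 2 = 4. Stack: [4]
LOAD_FAST_LOAD_FAST b,b → push 13,13. Stack: [4, 13, 13]
BINARY_OP // → 13 // 13 = 1. Stack: [4, 1]
BINARY_OP + → 4 + 1 = 5. Stack: [5]
STORE_FAST w → w=5. Stack: []
LOAD_FAST a → push 24. Stack: [24]
LOAD_CONST → push 6. Stack: [24, 6]
BINARY_OP * → 24 * 6 = 144. Stack: [144]
STORE_FAST p → p=144. Stack: []
LOAD_FAST a → push 24. Stack: [24]
LOAD_CONST → push 1. Stack: [24, 1]
BINARY_OP << → 24 << 1 = 48. Stack: [48]
LOAD_CONST → push 4. Stack: [48, 4]
BINARY_OP * → 48 * 4 = 192. Stack: [192]
STORE_FAST w → w=192. Stack: []
LOAD_FAST p → push 144. Stack: [144]
RETURN_VALUE → return 144.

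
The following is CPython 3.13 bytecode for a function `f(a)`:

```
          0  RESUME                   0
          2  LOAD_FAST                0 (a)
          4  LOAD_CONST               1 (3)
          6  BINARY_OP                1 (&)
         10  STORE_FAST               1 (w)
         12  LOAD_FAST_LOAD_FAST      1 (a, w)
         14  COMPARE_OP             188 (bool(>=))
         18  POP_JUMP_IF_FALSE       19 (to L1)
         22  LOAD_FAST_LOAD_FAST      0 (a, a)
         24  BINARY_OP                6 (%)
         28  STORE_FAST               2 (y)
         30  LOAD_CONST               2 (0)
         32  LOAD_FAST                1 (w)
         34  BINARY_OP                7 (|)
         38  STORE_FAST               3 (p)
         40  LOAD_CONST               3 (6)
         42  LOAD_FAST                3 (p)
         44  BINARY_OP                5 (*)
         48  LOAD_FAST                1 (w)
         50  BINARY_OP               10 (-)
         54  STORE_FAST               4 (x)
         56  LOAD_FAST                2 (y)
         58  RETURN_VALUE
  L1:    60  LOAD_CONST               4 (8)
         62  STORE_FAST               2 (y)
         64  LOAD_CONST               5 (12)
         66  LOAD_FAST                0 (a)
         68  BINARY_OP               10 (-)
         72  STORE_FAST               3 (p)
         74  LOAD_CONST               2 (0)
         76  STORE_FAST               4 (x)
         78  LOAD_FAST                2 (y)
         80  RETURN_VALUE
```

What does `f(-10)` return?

8

LOAD_FAST a → push -10. Stack: [-10]
LOAD_CONST → push 3. Stack: [-10, 3]
BINARY_OP & → -10 & 3 = 2. Stack: [2]
STORE_FAST w → w=2. Stack: []
LOAD_FAST_LOAD_FAST a,w → push -10,2. Stack: [-10, 2]
COMPARE_OP bool(>=) → -10 vs 2 = False. Stack: [False]
POP_JUMP_IF_FALSE → pop False; jump. Stack: []
LOAD_CONST → push 8. Stack: [8]
STORE_FAST y → y=8. Stack: []
LOAD_CONST → push 12. Stack: [12]
LOAD_FAST a → push -10. Stack: [12, -10]
BINARY_OP - → 12 - -10 = 22. Stack: [22]
STORE_FAST p → p=22. Stack: []
LOAD_CONST → push 0. Stack: [0]
STORE_FAST x → x=0. Stack: []
LOAD_FAST y → push 8. Stack: [8]
RETURN_VALUE → return 8.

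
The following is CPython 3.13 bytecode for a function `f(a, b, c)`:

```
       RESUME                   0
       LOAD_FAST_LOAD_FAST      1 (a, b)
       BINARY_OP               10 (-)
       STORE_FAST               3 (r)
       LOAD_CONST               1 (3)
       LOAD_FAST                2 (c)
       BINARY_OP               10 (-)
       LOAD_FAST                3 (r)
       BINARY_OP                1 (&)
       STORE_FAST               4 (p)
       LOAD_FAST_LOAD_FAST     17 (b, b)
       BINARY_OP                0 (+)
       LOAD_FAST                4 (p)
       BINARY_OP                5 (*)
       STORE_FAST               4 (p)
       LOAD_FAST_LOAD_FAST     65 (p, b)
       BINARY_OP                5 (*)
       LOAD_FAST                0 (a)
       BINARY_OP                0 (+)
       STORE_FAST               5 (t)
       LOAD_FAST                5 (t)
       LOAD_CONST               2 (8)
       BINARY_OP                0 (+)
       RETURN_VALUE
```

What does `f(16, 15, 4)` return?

LOAD_FAST_LOAD_FAST a,b → push 16,15. Stack: [16, 15]
BINARY_OP - → 16 - 15 = 1. Stack: [1]
STORE_FAST r → r=1. Stack: []
LOAD_CONST → push 3. Stack: [3]
LOAD_FAST c → push 4. Stack: [3, 4]
BINARY_OP - → 3 - 4 = -1. Stack: [-1]
LOAD_FAST r → push 1. Stack: [-1, 1]
BINARY_OP & → -1 & 1 = 1. Stack: [1]
STORE_FAST p → p=1. Stack: []
LOAD_FAST_LOAD_FAST b,b → push 15,15. Stack: [15, 15]
BINARY_OP + → 15 + 15 = 30. Stack: [30]
LOAD_FAST p → push 1. Stack: [30, 1]
BINARY_OP * → 30 * 1 = 30. Stack: [30]
STORE_FAST p → p=30. Stack: []
LOAD_FAST_LOAD_FAST p,b → push 30,15. Stack: [30, 15]
BINARY_OP * → 30 * 15 = 450. Stack: [450]
LOAD_FAST a → push 16. Stack: [450, 16]
BINARY_OP + → 450 + 16 = 466. Stack: [466]
STORE_FAST t → t=466. Stack: []
LOAD_FAST t → push 466. Stack: [466]
LOAD_CONST → push 8. Stack: [466, 8]
BINARY_OP + → 466 + 8 = 474. Stack: [474]
RETURN_VALUE → return 474.

474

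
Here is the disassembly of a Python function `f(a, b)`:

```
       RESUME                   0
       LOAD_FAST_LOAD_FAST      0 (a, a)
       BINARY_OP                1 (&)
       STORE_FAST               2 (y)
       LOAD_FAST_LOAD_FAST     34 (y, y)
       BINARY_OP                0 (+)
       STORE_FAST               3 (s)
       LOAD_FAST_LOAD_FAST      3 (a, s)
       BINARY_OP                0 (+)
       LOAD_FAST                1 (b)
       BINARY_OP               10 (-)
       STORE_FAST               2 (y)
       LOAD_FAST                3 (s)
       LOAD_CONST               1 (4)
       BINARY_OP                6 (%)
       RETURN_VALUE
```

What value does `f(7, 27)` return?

2

LOAD_FAST_LOAD_FAST a,a → push 7,7. Stack: [7, 7]
BINARY_OP & → 7 & 7 = 7. Stack: [7]
STORE_FAST y → y=7. Stack: []
LOAD_FAST_LOAD_FAST y,y → push 7,7. Stack: [7, 7]
BINARY_OP + → 7 + 7 = 14. Stack: [14]
STORE_FAST s → s=14. Stack: []
LOAD_FAST_LOAD_FAST a,s → push 7,14. Stack: [7, 14]
BINARY_OP + → 7 + 14 = 21. Stack: [21]
LOAD_FAST b → push 27. Stack: [21, 27]
BINARY_OP - → 21 - 27 = -6. Stack: [-6]
STORE_FAST y → y=-6. Stack: []
LOAD_FAST s → push 14. Stack: [14]
LOAD_CONST → push 4. Stack: [14, 4]
BINARY_OP % → 14 % 4 = 2. Stack: [2]
RETURN_VALUE → return 2.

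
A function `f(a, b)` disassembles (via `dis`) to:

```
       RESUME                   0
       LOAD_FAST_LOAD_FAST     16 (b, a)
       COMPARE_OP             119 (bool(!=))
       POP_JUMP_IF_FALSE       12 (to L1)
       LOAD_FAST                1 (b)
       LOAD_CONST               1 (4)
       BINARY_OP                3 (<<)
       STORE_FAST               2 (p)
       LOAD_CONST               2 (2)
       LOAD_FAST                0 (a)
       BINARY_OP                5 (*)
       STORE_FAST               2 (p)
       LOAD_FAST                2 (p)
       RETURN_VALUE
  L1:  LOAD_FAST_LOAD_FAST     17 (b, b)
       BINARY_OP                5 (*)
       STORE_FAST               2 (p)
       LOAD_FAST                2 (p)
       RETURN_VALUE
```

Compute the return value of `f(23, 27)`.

46

LOAD_FAST_LOAD_FAST b,a → push 27,23. Stack: [27, 23]
COMPARE_OP bool(!=) → 27 vs 23 = True. Stack: [True]
POP_JUMP_IF_FALSE → pop True; no jump. Stack: []
LOAD_FAST b → push 27. Stack: [27]
LOAD_CONST → push 4. Stack: [27, 4]
BINARY_OP << → 27 << 4 = 432. Stack: [432]
STORE_FAST p → p=432. Stack: []
LOAD_CONST → push 2. Stack: [2]
LOAD_FAST a → push 23. Stack: [2, 23]
BINARY_OP * → 2 * 23 = 46. Stack: [46]
STORE_FAST p → p=46. Stack: []
LOAD_FAST p → push 46. Stack: [46]
RETURN_VALUE → return 46.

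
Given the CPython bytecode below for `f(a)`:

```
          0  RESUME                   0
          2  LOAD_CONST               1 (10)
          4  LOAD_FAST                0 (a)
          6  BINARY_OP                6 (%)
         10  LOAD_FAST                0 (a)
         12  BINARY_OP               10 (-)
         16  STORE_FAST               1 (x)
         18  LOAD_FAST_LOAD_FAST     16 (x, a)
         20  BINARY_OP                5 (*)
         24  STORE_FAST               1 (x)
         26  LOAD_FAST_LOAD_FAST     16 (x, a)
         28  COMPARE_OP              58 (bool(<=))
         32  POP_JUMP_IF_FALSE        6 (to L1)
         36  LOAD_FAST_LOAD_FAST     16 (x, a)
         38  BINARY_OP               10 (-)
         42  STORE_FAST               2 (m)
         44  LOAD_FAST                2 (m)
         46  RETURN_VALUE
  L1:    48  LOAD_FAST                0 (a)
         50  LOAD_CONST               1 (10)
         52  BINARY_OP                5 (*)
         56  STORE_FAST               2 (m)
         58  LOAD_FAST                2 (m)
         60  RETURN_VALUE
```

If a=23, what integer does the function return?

LOAD_CONST → push 10. Stack: [10]
LOAD_FAST a → push 23. Stack: [10, 23]
BINARY_OP % → 10 % 23 = 10. Stack: [10]
LOAD_FAST a → push 23. Stack: [10, 23]
BINARY_OP - → 10 - 23 = -13. Stack: [-13]
STORE_FAST x → x=-13. Stack: []
LOAD_FAST_LOAD_FAST x,a → push -13,23. Stack: [-13, 23]
BINARY_OP * → -13 * 23 = -299. Stack: [-299]
STORE_FAST x → x=-299. Stack: []
LOAD_FAST_LOAD_FAST x,a → push -299,23. Stack: [-299, 23]
COMPARE_OP bool(<=) → -299 vs 23 = True. Stack: [True]
POP_JUMP_IF_FALSE → pop True; no jump. Stack: []
LOAD_FAST_LOAD_FAST x,a → push -299,23. Stack: [-299, 23]
BINARY_OP - → -299 - 23 = -322. Stack: [-322]
STORE_FAST m → m=-322. Stack: []
LOAD_FAST m → push -322. Stack: [-322]
RETURN_VALUE → return -322.

-322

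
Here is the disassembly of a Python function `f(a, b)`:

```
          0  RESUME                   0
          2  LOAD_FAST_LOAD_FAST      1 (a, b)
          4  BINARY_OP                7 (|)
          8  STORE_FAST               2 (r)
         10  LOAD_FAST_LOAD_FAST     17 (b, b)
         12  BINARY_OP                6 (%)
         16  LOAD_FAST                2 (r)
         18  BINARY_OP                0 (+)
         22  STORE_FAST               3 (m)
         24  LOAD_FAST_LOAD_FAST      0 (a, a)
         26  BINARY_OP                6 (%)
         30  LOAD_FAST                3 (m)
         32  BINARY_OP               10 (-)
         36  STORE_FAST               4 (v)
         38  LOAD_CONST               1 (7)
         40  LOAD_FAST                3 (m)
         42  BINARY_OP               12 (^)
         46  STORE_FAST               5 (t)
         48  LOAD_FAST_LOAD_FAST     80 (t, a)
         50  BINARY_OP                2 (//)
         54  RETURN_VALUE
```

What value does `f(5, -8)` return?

LOAD_FAST_LOAD_FAST a,b → push 5,-8. Stack: [5, -8]
BINARY_OP | → 5 | -8 = -3. Stack: [-3]
STORE_FAST r → r=-3. Stack: []
LOAD_FAST_LOAD_FAST b,b → push -8,-8. Stack: [-8, -8]
BINARY_OP % → -8 % -8 = 0. Stack: [0]
LOAD_FAST r → push -3. Stack: [0, -3]
BINARY_OP + → 0 + -3 = -3. Stack: [-3]
STORE_FAST m → m=-3. Stack: []
LOAD_FAST_LOAD_FAST a,a → push 5,5. Stack: [5, 5]
BINARY_OP % → 5 % 5 = 0. Stack: [0]
LOAD_FAST m → push -3. Stack: [0, -3]
BINARY_OP - → 0 - -3 = 3. Stack: [3]
STORE_FAST v → v=3. Stack: []
LOAD_CONST → push 7. Stack: [7]
LOAD_FAST m → push -3. Stack: [7, -3]
BINARY_OP ^ → 7 ^ -3 = -6. Stack: [-6]
STORE_FAST t → t=-6. Stack: []
LOAD_FAST_LOAD_FAST t,a → push -6,5. Stack: [-6, 5]
BINARY_OP // → -6 // 5 = -2. Stack: [-2]
RETURN_VALUE → return -2.

-2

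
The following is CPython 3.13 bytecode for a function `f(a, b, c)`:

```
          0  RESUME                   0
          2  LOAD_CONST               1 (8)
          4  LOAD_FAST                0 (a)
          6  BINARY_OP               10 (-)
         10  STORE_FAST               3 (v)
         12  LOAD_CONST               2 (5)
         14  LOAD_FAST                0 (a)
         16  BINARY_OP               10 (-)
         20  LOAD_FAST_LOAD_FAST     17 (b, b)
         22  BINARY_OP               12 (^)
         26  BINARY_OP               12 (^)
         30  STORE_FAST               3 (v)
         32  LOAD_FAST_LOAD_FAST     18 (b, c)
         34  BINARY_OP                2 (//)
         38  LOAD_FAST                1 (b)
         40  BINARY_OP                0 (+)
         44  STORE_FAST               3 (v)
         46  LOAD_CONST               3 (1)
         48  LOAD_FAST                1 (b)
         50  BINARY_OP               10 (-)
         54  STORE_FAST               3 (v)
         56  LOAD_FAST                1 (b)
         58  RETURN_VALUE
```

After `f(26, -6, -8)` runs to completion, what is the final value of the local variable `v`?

7

LOAD_CONST → push 8. Stack: [8]
LOAD_FAST a → push 26. Stack: [8, 26]
BINARY_OP - → 8 - 26 = -18. Stack: [-18]
STORE_FAST v → v=-18. Stack: []
LOAD_CONST → push 5. Stack: [5]
LOAD_FAST a → push 26. Stack: [5, 26]
BINARY_OP - → 5 - 26 = -21. Stack: [-21]
LOAD_FAST_LOAD_FAST b,b → push -6,-6. Stack: [-21, -6, -6]
BINARY_OP ^ → -6 ^ -6 = 0. Stack: [-21, 0]
BINARY_OP ^ → -21 ^ 0 = -21. Stack: [-21]
STORE_FAST v → v=-21. Stack: []
LOAD_FAST_LOAD_FAST b,c → push -6,-8. Stack: [-6, -8]
BINARY_OP // → -6 // -8 = 0. Stack: [0]
LOAD_FAST b → push -6. Stack: [0, -6]
BINARY_OP + → 0 + -6 = -6. Stack: [-6]
STORE_FAST v → v=-6. Stack: []
LOAD_CONST → push 1. Stack: [1]
LOAD_FAST b → push -6. Stack: [1, -6]
BINARY_OP - → 1 - -6 = 7. Stack: [7]
STORE_FAST v → v=7. Stack: []
LOAD_FAST b → push -6. Stack: [-6]
RETURN_VALUE → return -6.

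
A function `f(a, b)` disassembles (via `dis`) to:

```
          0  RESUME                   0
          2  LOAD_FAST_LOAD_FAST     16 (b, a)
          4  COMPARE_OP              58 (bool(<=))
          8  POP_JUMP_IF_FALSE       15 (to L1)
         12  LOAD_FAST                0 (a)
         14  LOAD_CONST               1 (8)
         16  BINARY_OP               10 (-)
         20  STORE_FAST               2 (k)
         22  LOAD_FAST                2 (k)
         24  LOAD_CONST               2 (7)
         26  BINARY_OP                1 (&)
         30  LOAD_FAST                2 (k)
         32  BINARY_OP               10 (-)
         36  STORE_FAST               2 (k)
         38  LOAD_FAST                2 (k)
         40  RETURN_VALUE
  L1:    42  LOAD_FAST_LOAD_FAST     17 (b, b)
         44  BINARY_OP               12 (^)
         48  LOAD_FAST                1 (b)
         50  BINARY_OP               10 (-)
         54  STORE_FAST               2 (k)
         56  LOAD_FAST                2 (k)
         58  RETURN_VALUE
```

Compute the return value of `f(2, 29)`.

-29

LOAD_FAST_LOAD_FAST b,a → push 29,2. Stack: [29, 2]
COMPARE_OP bool(<=) → 29 vs 2 = False. Stack: [False]
POP_JUMP_IF_FALSE → pop False; jump. Stack: []
LOAD_FAST_LOAD_FAST b,b → push 29,29. Stack: [29, 29]
BINARY_OP ^ → 29 ^ 29 = 0. Stack: [0]
LOAD_FAST b → push 29. Stack: [0, 29]
BINARY_OP - → 0 - 29 = -29. Stack: [-29]
STORE_FAST k → k=-29. Stack: []
LOAD_FAST k → push -29. Stack: [-29]
RETURN_VALUE → return -29.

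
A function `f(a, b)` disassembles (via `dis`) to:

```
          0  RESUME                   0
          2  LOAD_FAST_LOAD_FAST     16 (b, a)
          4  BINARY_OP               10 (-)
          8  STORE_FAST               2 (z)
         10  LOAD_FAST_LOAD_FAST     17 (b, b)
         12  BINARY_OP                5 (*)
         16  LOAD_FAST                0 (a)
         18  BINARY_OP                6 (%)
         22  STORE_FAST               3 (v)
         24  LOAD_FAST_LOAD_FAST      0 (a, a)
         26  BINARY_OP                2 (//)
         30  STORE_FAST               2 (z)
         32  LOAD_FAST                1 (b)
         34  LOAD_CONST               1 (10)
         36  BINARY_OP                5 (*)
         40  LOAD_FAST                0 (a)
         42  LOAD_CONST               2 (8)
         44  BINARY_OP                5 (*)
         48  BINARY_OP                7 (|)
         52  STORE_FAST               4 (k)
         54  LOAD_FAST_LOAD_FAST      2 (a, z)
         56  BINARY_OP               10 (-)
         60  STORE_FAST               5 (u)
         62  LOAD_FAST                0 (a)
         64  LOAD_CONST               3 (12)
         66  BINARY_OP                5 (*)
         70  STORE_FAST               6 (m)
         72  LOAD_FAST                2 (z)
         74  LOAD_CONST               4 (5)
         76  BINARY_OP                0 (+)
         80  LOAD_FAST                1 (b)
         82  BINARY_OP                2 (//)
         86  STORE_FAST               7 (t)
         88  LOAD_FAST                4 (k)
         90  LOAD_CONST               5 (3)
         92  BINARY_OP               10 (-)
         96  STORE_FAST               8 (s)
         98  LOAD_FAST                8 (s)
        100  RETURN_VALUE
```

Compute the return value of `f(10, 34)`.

LOAD_FAST_LOAD_FAST b,a → push 34,10. Stack: [34, 10]
BINARY_OP - → 34 - 10 = 24. Stack: [24]
STORE_FAST z → z=24. Stack: []
LOAD_FAST_LOAD_FAST b,b → push 34,34. Stack: [34, 34]
BINARY_OP * → 34 * 34 = 1156. Stack: [1156]
LOAD_FAST a → push 10. Stack: [1156, 10]
BINARY_OP % → 1156 % 10 = 6. Stack: [6]
STORE_FAST v → v=6. Stack: []
LOAD_FAST_LOAD_FAST a,a → push 10,10. Stack: [10, 10]
BINARY_OP // → 10 // 10 = 1. Stack: [1]
STORE_FAST z → z=1. Stack: []
LOAD_FAST b → push 34. Stack: [34]
LOAD_CONST → push 10. Stack: [34, 10]
BINARY_OP * → 34 * 10 = 340. Stack: [340]
LOAD_FAST a → push 10. Stack: [340, 10]
LOAD_CONST → push 8. Stack: [340, 10, 8]
BINARY_OP * → 10 * 8 = 80. Stack: [340, 80]
BINARY_OP | → 340 | 80 = 340. Stack: [340]
STORE_FAST k → k=340. Stack: []
LOAD_FAST_LOAD_FAST a,z → push 10,1. Stack: [10, 1]
BINARY_OP - → 10 - 1 = 9. Stack: [9]
STORE_FAST u → u=9. Stack: []
LOAD_FAST a → push 10. Stack: [10]
LOAD_CONST → push 12. Stack: [10, 12]
BINARY_OP * → 10 * 12 = 120. Stack: [120]
STORE_FAST m → m=120. Stack: []
LOAD_FAST z → push 1. Stack: [1]
LOAD_CONST → push 5. Stack: [1, 5]
BINARY_OP + → 1 + 5 = 6. Stack: [6]
LOAD_FAST b → push 34. Stack: [6, 34]
BINARY_OP // → 6 // 34 = 0. Stack: [0]
STORE_FAST t → t=0. Stack: []
LOAD_FAST k → push 340. Stack: [340]
LOAD_CONST → push 3. Stack: [340, 3]
BINARY_OP - → 340 - 3 = 337. Stack: [337]
STORE_FAST s → s=337. Stack: []
LOAD_FAST s → push 337. Stack: [337]
RETURN_VALUE → return 337.

337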